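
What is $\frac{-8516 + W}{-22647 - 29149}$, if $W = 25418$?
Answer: $- \frac{8451}{25898} \approx -0.32632$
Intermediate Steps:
$\frac{-8516 + W}{-22647 - 29149} = \frac{-8516 + 25418}{-22647 - 29149} = \frac{16902}{-51796} = 16902 \left(- \frac{1}{51796}\right) = - \frac{8451}{25898}$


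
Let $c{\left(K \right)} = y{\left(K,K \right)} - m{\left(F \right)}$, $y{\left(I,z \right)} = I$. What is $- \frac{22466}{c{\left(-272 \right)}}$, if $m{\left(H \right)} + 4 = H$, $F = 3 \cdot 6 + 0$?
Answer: $\frac{11233}{143} \approx 78.552$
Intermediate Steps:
$F = 18$ ($F = 18 + 0 = 18$)
$m{\left(H \right)} = -4 + H$
$c{\left(K \right)} = -14 + K$ ($c{\left(K \right)} = K - \left(-4 + 18\right) = K - 14 = -14 + K$)
$- \frac{22466}{c{\left(-272 \right)}} = - \frac{22466}{-14 - 272} = - \frac{22466}{-286} = \left(-22466\right) \left(- \frac{1}{286}\right) = \frac{11233}{143}$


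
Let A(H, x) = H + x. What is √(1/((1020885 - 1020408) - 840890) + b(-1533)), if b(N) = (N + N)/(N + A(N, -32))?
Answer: 2*√419293937001883615/1301799737 ≈ 0.99482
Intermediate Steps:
b(N) = 2*N/(-32 + 2*N) (b(N) = (N + N)/(N + (N - 32)) = (2*N)/(N + (-32 + N)) = (2*N)/(-32 + 2*N) = 2*N/(-32 + 2*N))
√(1/((1020885 - 1020408) - 840890) + b(-1533)) = √(1/((1020885 - 1020408) - 840890) - 1533/(-16 - 1533)) = √(1/(477 - 840890) - 1533/(-1549)) = √(1/(-840413) - 1533*(-1/1549)) = √(-1/840413 + 1533/1549) = √(1288351580/1301799737) = 2*√419293937001883615/1301799737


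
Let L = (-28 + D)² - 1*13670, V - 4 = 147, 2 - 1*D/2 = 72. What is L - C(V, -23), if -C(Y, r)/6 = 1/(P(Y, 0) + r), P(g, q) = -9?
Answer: 232861/16 ≈ 14554.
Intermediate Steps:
D = -140 (D = 4 - 2*72 = 4 - 144 = -140)
V = 151 (V = 4 + 147 = 151)
C(Y, r) = -6/(-9 + r)
L = 14554 (L = (-28 - 140)² - 1*13670 = (-168)² - 13670 = 28224 - 13670 = 14554)
L - C(V, -23) = 14554 - (-6)/(-9 - 23) = 14554 - (-6)/(-32) = 14554 - (-6)*(-1)/32 = 14554 - 1*3/16 = 14554 - 3/16 = 232861/16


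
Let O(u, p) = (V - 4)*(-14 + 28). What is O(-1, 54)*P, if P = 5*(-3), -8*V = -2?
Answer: 1575/2 ≈ 787.50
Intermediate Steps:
V = ¼ (V = -⅛*(-2) = ¼ ≈ 0.25000)
P = -15
O(u, p) = -105/2 (O(u, p) = (¼ - 4)*(-14 + 28) = -15/4*14 = -105/2)
O(-1, 54)*P = -105/2*(-15) = 1575/2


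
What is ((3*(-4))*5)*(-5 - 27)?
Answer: 1920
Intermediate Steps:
((3*(-4))*5)*(-5 - 27) = -12*5*(-32) = -60*(-32) = 1920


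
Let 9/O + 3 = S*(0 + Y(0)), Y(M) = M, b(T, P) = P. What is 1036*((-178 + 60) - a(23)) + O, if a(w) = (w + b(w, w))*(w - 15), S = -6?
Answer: -503499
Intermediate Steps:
a(w) = 2*w*(-15 + w) (a(w) = (w + w)*(w - 15) = (2*w)*(-15 + w) = 2*w*(-15 + w))
O = -3 (O = 9/(-3 - 6*(0 + 0)) = 9/(-3 - 6*0) = 9/(-3 + 0) = 9/(-3) = 9*(-1/3) = -3)
1036*((-178 + 60) - a(23)) + O = 1036*((-178 + 60) - 2*23*(-15 + 23)) - 3 = 1036*(-118 - 2*23*8) - 3 = 1036*(-118 - 1*368) - 3 = 1036*(-118 - 368) - 3 = 1036*(-486) - 3 = -503496 - 3 = -503499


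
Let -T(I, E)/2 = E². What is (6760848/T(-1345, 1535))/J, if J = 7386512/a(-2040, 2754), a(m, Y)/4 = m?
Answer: 344803248/217553552965 ≈ 0.0015849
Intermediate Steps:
T(I, E) = -2*E²
a(m, Y) = 4*m
J = -461657/510 (J = 7386512/((4*(-2040))) = 7386512/(-8160) = 7386512*(-1/8160) = -461657/510 ≈ -905.21)
(6760848/T(-1345, 1535))/J = (6760848/((-2*1535²)))/(-461657/510) = (6760848/((-2*2356225)))*(-510/461657) = (6760848/(-4712450))*(-510/461657) = (6760848*(-1/4712450))*(-510/461657) = -3380424/2356225*(-510/461657) = 344803248/217553552965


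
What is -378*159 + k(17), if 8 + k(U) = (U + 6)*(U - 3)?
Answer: -59788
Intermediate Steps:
k(U) = -8 + (-3 + U)*(6 + U) (k(U) = -8 + (U + 6)*(U - 3) = -8 + (6 + U)*(-3 + U) = -8 + (-3 + U)*(6 + U))
-378*159 + k(17) = -378*159 + (-26 + 17**2 + 3*17) = -60102 + (-26 + 289 + 51) = -60102 + 314 = -59788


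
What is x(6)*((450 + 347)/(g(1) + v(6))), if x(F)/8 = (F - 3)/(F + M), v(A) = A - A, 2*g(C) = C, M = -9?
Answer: -12752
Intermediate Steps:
g(C) = C/2
v(A) = 0
x(F) = 8*(-3 + F)/(-9 + F) (x(F) = 8*((F - 3)/(F - 9)) = 8*((-3 + F)/(-9 + F)) = 8*(-3 + F)/(-9 + F))
x(6)*((450 + 347)/(g(1) + v(6))) = (8*(-3 + 6)/(-9 + 6))*((450 + 347)/((½)*1 + 0)) = (8*3/(-3))*(797/(½ + 0)) = (8*(-⅓)*3)*(797/(½)) = -6376*2 = -8*1594 = -12752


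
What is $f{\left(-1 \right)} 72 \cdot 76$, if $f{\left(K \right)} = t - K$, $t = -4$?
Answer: $-16416$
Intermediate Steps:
$f{\left(K \right)} = -4 - K$
$f{\left(-1 \right)} 72 \cdot 76 = \left(-4 - -1\right) 72 \cdot 76 = \left(-4 + 1\right) 72 \cdot 76 = \left(-3\right) 72 \cdot 76 = \left(-216\right) 76 = -16416$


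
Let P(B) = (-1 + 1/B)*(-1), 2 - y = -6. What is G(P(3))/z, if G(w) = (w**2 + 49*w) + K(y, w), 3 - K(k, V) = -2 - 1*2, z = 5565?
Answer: 361/50085 ≈ 0.0072077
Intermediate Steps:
y = 8 (y = 2 - 1*(-6) = 2 + 6 = 8)
P(B) = 1 - 1/B
K(k, V) = 7 (K(k, V) = 3 - (-2 - 1*2) = 3 - (-2 - 2) = 3 - 1*(-4) = 3 + 4 = 7)
G(w) = 7 + w**2 + 49*w (G(w) = (w**2 + 49*w) + 7 = 7 + w**2 + 49*w)
G(P(3))/z = (7 + ((-1 + 3)/3)**2 + 49*((-1 + 3)/3))/5565 = (7 + ((1/3)*2)**2 + 49*((1/3)*2))*(1/5565) = (7 + (2/3)**2 + 49*(2/3))*(1/5565) = (7 + 4/9 + 98/3)*(1/5565) = (361/9)*(1/5565) = 361/50085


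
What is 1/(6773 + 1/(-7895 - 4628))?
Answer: 12523/84818278 ≈ 0.00014765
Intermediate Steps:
1/(6773 + 1/(-7895 - 4628)) = 1/(6773 + 1/(-12523)) = 1/(6773 - 1/12523) = 1/(84818278/12523) = 12523/84818278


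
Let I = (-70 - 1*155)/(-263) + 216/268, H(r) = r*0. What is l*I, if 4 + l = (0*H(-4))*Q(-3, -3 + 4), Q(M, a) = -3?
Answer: -117108/17621 ≈ -6.6459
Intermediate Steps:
H(r) = 0
I = 29277/17621 (I = (-70 - 155)*(-1/263) + 216*(1/268) = -225*(-1/263) + 54/67 = 225/263 + 54/67 = 29277/17621 ≈ 1.6615)
l = -4 (l = -4 + (0*0)*(-3) = -4 + 0*(-3) = -4 + 0 = -4)
l*I = -4*29277/17621 = -117108/17621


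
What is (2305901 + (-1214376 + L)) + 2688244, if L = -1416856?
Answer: 2362913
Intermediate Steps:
(2305901 + (-1214376 + L)) + 2688244 = (2305901 + (-1214376 - 1416856)) + 2688244 = (2305901 - 2631232) + 2688244 = -325331 + 2688244 = 2362913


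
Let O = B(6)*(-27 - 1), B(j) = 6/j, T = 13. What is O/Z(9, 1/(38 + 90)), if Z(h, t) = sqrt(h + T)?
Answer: -14*sqrt(22)/11 ≈ -5.9696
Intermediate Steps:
Z(h, t) = sqrt(13 + h) (Z(h, t) = sqrt(h + 13) = sqrt(13 + h))
O = -28 (O = (6/6)*(-27 - 1) = (6*(1/6))*(-28) = 1*(-28) = -28)
O/Z(9, 1/(38 + 90)) = -28/sqrt(13 + 9) = -28*sqrt(22)/22 = -14*sqrt(22)/11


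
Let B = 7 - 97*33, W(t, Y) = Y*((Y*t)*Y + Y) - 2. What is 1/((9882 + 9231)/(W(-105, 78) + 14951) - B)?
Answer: 16602309/53027768575 ≈ 0.00031309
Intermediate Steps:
W(t, Y) = -2 + Y*(Y + t*Y**2) (W(t, Y) = Y*(t*Y**2 + Y) - 2 = Y*(Y + t*Y**2) - 2 = -2 + Y*(Y + t*Y**2))
B = -3194 (B = 7 - 3201 = -3194)
1/((9882 + 9231)/(W(-105, 78) + 14951) - B) = 1/((9882 + 9231)/((-2 + 78**2 - 105*78**3) + 14951) - 1*(-3194)) = 1/(19113/((-2 + 6084 - 105*474552) + 14951) + 3194) = 1/(19113/((-2 + 6084 - 49827960) + 14951) + 3194) = 1/(19113/(-49821878 + 14951) + 3194) = 1/(19113/(-49806927) + 3194) = 1/(19113*(-1/49806927) + 3194) = 1/(-6371/16602309 + 3194) = 1/(53027768575/16602309) = 16602309/53027768575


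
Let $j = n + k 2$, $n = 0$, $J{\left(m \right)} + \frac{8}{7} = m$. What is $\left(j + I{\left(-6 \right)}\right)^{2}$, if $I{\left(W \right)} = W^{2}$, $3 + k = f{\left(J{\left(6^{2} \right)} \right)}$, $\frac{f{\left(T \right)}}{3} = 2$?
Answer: $1764$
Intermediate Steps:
$J{\left(m \right)} = - \frac{8}{7} + m$
$f{\left(T \right)} = 6$ ($f{\left(T \right)} = 3 \cdot 2 = 6$)
$k = 3$ ($k = -3 + 6 = 3$)
$j = 6$ ($j = 0 + 3 \cdot 2 = 0 + 6 = 6$)
$\left(j + I{\left(-6 \right)}\right)^{2} = \left(6 + \left(-6\right)^{2}\right)^{2} = \left(6 + 36\right)^{2} = 42^{2} = 1764$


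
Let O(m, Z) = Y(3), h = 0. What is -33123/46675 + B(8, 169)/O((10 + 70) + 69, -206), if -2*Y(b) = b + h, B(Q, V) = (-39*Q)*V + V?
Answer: 4906283281/140025 ≈ 35039.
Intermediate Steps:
B(Q, V) = V - 39*Q*V (B(Q, V) = -39*Q*V + V = V - 39*Q*V)
Y(b) = -b/2 (Y(b) = -(b + 0)/2 = -b/2)
O(m, Z) = -3/2 (O(m, Z) = -½*3 = -3/2)
-33123/46675 + B(8, 169)/O((10 + 70) + 69, -206) = -33123/46675 + (169*(1 - 39*8))/(-3/2) = -33123*1/46675 + (169*(1 - 312))*(-⅔) = -33123/46675 + (169*(-311))*(-⅔) = -33123/46675 - 52559*(-⅔) = -33123/46675 + 105118/3 = 4906283281/140025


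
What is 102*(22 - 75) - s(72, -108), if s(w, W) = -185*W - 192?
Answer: -25194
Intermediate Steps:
s(w, W) = -192 - 185*W
102*(22 - 75) - s(72, -108) = 102*(22 - 75) - (-192 - 185*(-108)) = 102*(-53) - (-192 + 19980) = -5406 - 1*19788 = -5406 - 19788 = -25194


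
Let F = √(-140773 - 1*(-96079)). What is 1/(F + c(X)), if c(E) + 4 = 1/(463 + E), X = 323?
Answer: -2470398/27621652873 - 1853388*I*√4966/27621652873 ≈ -8.9437e-5 - 0.0047285*I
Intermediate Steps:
c(E) = -4 + 1/(463 + E)
F = 3*I*√4966 (F = √(-140773 + 96079) = √(-44694) = 3*I*√4966 ≈ 211.41*I)
1/(F + c(X)) = 1/(3*I*√4966 + (-1851 - 4*323)/(463 + 323)) = 1/(3*I*√4966 + (-1851 - 1292)/786) = 1/(3*I*√4966 + (1/786)*(-3143)) = 1/(3*I*√4966 - 3143/786) = 1/(-3143/786 + 3*I*√4966)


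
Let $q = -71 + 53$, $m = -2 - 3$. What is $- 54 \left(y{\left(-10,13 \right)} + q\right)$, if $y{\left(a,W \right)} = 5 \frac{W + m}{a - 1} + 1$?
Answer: $\frac{12258}{11} \approx 1114.4$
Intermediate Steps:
$m = -5$
$y{\left(a,W \right)} = 1 + \frac{5 \left(-5 + W\right)}{-1 + a}$ ($y{\left(a,W \right)} = 5 \frac{W - 5}{a - 1} + 1 = 5 \frac{-5 + W}{-1 + a} + 1 = \frac{5 \left(-5 + W\right)}{-1 + a} + 1 = 1 + \frac{5 \left(-5 + W\right)}{-1 + a}$)
$q = -18$
$- 54 \left(y{\left(-10,13 \right)} + q\right) = - 54 \left(\frac{-26 - 10 + 5 \cdot 13}{-1 - 10} - 18\right) = - 54 \left(\frac{-26 - 10 + 65}{-11} - 18\right) = - 54 \left(\left(- \frac{1}{11}\right) 29 - 18\right) = - 54 \left(- \frac{29}{11} - 18\right) = \left(-54\right) \left(- \frac{227}{11}\right) = \frac{12258}{11}$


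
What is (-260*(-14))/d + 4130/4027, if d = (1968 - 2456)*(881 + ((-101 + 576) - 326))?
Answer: 51531123/50603282 ≈ 1.0183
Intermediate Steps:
d = -502640 (d = -488*(881 + (475 - 326)) = -488*(881 + 149) = -488*1030 = -502640)
(-260*(-14))/d + 4130/4027 = -260*(-14)/(-502640) + 4130/4027 = 3640*(-1/502640) + 4130*(1/4027) = -91/12566 + 4130/4027 = 51531123/50603282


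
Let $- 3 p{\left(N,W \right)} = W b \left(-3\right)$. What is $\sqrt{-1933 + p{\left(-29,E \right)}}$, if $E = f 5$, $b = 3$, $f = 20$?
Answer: $i \sqrt{1633} \approx 40.41 i$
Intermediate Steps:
$E = 100$ ($E = 20 \cdot 5 = 100$)
$p{\left(N,W \right)} = 3 W$ ($p{\left(N,W \right)} = - \frac{W 3 \left(-3\right)}{3} = - \frac{3 W \left(-3\right)}{3} = - \frac{\left(-9\right) W}{3} = 3 W$)
$\sqrt{-1933 + p{\left(-29,E \right)}} = \sqrt{-1933 + 3 \cdot 100} = \sqrt{-1933 + 300} = \sqrt{-1633} = i \sqrt{1633}$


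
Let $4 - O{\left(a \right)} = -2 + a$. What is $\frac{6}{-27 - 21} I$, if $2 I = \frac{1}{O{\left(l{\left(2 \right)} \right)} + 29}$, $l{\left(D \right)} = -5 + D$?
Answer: $- \frac{1}{608} \approx -0.0016447$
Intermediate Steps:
$O{\left(a \right)} = 6 - a$ ($O{\left(a \right)} = 4 - \left(-2 + a\right) = 6 - a$)
$I = \frac{1}{76}$ ($I = \frac{1}{2 \left(\left(6 - \left(-5 + 2\right)\right) + 29\right)} = \frac{1}{2 \left(\left(6 - -3\right) + 29\right)} = \frac{1}{2 \left(\left(6 + 3\right) + 29\right)} = \frac{1}{2 \left(9 + 29\right)} = \frac{1}{2 \cdot 38} = \frac{1}{2} \cdot \frac{1}{38} = \frac{1}{76} \approx 0.013158$)
$\frac{6}{-27 - 21} I = \frac{6}{-27 - 21} \cdot \frac{1}{76} = \frac{6}{-48} \cdot \frac{1}{76} = 6 \left(- \frac{1}{48}\right) \frac{1}{76} = \left(- \frac{1}{8}\right) \frac{1}{76} = - \frac{1}{608}$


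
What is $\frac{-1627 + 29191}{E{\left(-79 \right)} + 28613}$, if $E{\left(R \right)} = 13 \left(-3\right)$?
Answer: $\frac{13782}{14287} \approx 0.96465$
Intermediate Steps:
$E{\left(R \right)} = -39$
$\frac{-1627 + 29191}{E{\left(-79 \right)} + 28613} = \frac{-1627 + 29191}{-39 + 28613} = \frac{27564}{28574} = 27564 \cdot \frac{1}{28574} = \frac{13782}{14287}$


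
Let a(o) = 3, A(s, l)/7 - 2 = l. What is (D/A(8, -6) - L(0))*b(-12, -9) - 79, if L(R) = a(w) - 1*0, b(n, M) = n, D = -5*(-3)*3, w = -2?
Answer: -166/7 ≈ -23.714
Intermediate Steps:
A(s, l) = 14 + 7*l
D = 45 (D = 15*3 = 45)
L(R) = 3 (L(R) = 3 - 1*0 = 3 + 0 = 3)
(D/A(8, -6) - L(0))*b(-12, -9) - 79 = (45/(14 + 7*(-6)) - 1*3)*(-12) - 79 = (45/(14 - 42) - 3)*(-12) - 79 = (45/(-28) - 3)*(-12) - 79 = (45*(-1/28) - 3)*(-12) - 79 = (-45/28 - 3)*(-12) - 79 = -129/28*(-12) - 79 = 387/7 - 79 = -166/7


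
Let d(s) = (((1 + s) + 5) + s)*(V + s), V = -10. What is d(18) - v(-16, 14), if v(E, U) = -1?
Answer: 337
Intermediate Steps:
d(s) = (-10 + s)*(6 + 2*s) (d(s) = (((1 + s) + 5) + s)*(-10 + s) = ((6 + s) + s)*(-10 + s) = (6 + 2*s)*(-10 + s) = (-10 + s)*(6 + 2*s))
d(18) - v(-16, 14) = (-60 - 14*18 + 2*18**2) - 1*(-1) = (-60 - 252 + 2*324) + 1 = (-60 - 252 + 648) + 1 = 336 + 1 = 337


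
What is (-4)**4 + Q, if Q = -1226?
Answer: -970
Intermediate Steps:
(-4)**4 + Q = (-4)**4 - 1226 = 256 - 1226 = -970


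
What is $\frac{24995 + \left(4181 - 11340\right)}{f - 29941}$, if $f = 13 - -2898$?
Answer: $- \frac{8918}{13515} \approx -0.65986$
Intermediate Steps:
$f = 2911$ ($f = 13 + 2898 = 2911$)
$\frac{24995 + \left(4181 - 11340\right)}{f - 29941} = \frac{24995 + \left(4181 - 11340\right)}{2911 - 29941} = \frac{24995 + \left(4181 - 11340\right)}{-27030} = \left(24995 - 7159\right) \left(- \frac{1}{27030}\right) = 17836 \left(- \frac{1}{27030}\right) = - \frac{8918}{13515}$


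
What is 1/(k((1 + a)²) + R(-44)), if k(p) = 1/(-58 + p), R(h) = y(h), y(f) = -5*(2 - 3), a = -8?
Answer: 9/44 ≈ 0.20455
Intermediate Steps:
y(f) = 5 (y(f) = -5*(-1) = 5)
R(h) = 5
1/(k((1 + a)²) + R(-44)) = 1/(1/(-58 + (1 - 8)²) + 5) = 1/(1/(-58 + (-7)²) + 5) = 1/(1/(-58 + 49) + 5) = 1/(1/(-9) + 5) = 1/(-⅑ + 5) = 1/(44/9) = 9/44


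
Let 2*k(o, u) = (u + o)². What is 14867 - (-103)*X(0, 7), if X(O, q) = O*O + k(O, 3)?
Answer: 30661/2 ≈ 15331.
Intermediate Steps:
k(o, u) = (o + u)²/2 (k(o, u) = (u + o)²/2 = (o + u)²/2)
X(O, q) = O² + (3 + O)²/2 (X(O, q) = O*O + (O + 3)²/2 = O² + (3 + O)²/2)
14867 - (-103)*X(0, 7) = 14867 - (-103)*(0² + (3 + 0)²/2) = 14867 - (-103)*(0 + (½)*3²) = 14867 - (-103)*(0 + (½)*9) = 14867 - (-103)*(0 + 9/2) = 14867 - (-103)*9/2 = 14867 - 1*(-927/2) = 14867 + 927/2 = 30661/2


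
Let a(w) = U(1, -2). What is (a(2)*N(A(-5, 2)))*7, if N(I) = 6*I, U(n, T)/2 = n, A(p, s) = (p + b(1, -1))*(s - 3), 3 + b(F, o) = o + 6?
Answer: 252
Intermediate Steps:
b(F, o) = 3 + o (b(F, o) = -3 + (o + 6) = -3 + (6 + o) = 3 + o)
A(p, s) = (-3 + s)*(2 + p) (A(p, s) = (p + (3 - 1))*(s - 3) = (p + 2)*(-3 + s) = (2 + p)*(-3 + s) = (-3 + s)*(2 + p))
U(n, T) = 2*n
a(w) = 2 (a(w) = 2*1 = 2)
(a(2)*N(A(-5, 2)))*7 = (2*(6*(-6 - 3*(-5) + 2*2 - 5*2)))*7 = (2*(6*(-6 + 15 + 4 - 10)))*7 = (2*(6*3))*7 = (2*18)*7 = 36*7 = 252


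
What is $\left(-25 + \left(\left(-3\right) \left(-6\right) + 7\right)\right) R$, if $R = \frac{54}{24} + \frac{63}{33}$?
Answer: $0$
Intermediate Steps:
$R = \frac{183}{44}$ ($R = 54 \cdot \frac{1}{24} + 63 \cdot \frac{1}{33} = \frac{9}{4} + \frac{21}{11} = \frac{183}{44} \approx 4.1591$)
$\left(-25 + \left(\left(-3\right) \left(-6\right) + 7\right)\right) R = \left(-25 + \left(\left(-3\right) \left(-6\right) + 7\right)\right) \frac{183}{44} = \left(-25 + \left(18 + 7\right)\right) \frac{183}{44} = \left(-25 + 25\right) \frac{183}{44} = 0 \cdot \frac{183}{44} = 0$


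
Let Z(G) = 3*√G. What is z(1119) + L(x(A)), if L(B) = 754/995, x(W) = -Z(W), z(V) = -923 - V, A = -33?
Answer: -2031036/995 ≈ -2041.2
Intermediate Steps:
x(W) = -3*√W
L(B) = 754/995 (L(B) = 754*(1/995) = 754/995)
z(1119) + L(x(A)) = (-923 - 1*1119) + 754/995 = (-923 - 1119) + 754/995 = -2042 + 754/995 = -2031036/995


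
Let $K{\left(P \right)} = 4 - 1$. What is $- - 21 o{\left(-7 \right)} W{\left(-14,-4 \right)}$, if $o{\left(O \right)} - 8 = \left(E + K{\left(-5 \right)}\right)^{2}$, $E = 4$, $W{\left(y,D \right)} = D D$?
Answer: $19152$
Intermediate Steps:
$K{\left(P \right)} = 3$
$W{\left(y,D \right)} = D^{2}$
$o{\left(O \right)} = 57$ ($o{\left(O \right)} = 8 + \left(4 + 3\right)^{2} = 8 + 7^{2} = 8 + 49 = 57$)
$- - 21 o{\left(-7 \right)} W{\left(-14,-4 \right)} = - \left(-21\right) 57 \left(-4\right)^{2} = - \left(-1197\right) 16 = \left(-1\right) \left(-19152\right) = 19152$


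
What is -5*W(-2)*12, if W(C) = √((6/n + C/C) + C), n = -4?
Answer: -30*I*√10 ≈ -94.868*I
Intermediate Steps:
W(C) = √(-½ + C) (W(C) = √((6/(-4) + C/C) + C) = √((6*(-¼) + 1) + C) = √((-3/2 + 1) + C) = √(-½ + C))
-5*W(-2)*12 = -5*√(-2 + 4*(-2))/2*12 = -5*√(-2 - 8)/2*12 = -5*√(-10)/2*12 = -5*I*√10/2*12 = -30*I*√10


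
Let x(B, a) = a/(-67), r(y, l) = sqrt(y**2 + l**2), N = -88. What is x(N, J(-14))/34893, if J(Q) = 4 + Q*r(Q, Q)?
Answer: -4/2337831 + 196*sqrt(2)/2337831 ≈ 0.00011685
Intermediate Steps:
r(y, l) = sqrt(l**2 + y**2)
J(Q) = 4 + Q*sqrt(2)*sqrt(Q**2) (J(Q) = 4 + Q*sqrt(Q**2 + Q**2) = 4 + Q*sqrt(2*Q**2) = 4 + Q*(sqrt(2)*sqrt(Q**2)) = 4 + Q*sqrt(2)*sqrt(Q**2))
x(B, a) = -a/67 (x(B, a) = a*(-1/67) = -a/67)
x(N, J(-14))/34893 = -(4 - 14*sqrt(2)*sqrt((-14)**2))/67/34893 = -(4 - 14*sqrt(2)*sqrt(196))/67*(1/34893) = -(4 - 14*sqrt(2)*14)/67*(1/34893) = -(4 - 196*sqrt(2))/67*(1/34893) = (-4/67 + 196*sqrt(2)/67)*(1/34893) = -4/2337831 + 196*sqrt(2)/2337831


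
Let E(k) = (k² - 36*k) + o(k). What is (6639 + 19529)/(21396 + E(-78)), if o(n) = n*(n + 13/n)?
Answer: 26168/36385 ≈ 0.71920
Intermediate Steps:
E(k) = 13 - 36*k + 2*k² (E(k) = (k² - 36*k) + (13 + k²) = 13 - 36*k + 2*k²)
(6639 + 19529)/(21396 + E(-78)) = (6639 + 19529)/(21396 + (13 - 36*(-78) + 2*(-78)²)) = 26168/(21396 + (13 + 2808 + 2*6084)) = 26168/(21396 + (13 + 2808 + 12168)) = 26168/(21396 + 14989) = 26168/36385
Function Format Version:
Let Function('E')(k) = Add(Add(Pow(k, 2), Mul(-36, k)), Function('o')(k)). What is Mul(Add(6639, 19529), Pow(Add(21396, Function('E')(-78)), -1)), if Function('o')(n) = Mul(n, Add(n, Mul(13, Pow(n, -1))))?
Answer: Rational(26168, 36385) ≈ 0.71920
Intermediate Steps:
Function('E')(k) = Add(13, Mul(-36, k), Mul(2, Pow(k, 2))) (Function('E')(k) = Add(Add(Pow(k, 2), Mul(-36, k)), Add(13, Pow(k, 2))) = Add(13, Mul(-36, k), Mul(2, Pow(k, 2))))
Mul(Add(6639, 19529), Pow(Add(21396, Function('E')(-78)), -1)) = Mul(Add(6639, 19529), Pow(Add(21396, Add(13, Mul(-36, -78), Mul(2, Pow(-78, 2)))), -1)) = Mul(26168, Pow(Add(21396, Add(13, 2808, Mul(2, 6084))), -1)) = Mul(26168, Pow(Add(21396, Add(13, 2808, 12168)), -1)) = Mul(26168, Pow(Add(21396, 14989), -1)) = Mul(26168, Pow(36385, -1)) = Mul(26168, Rational(1, 36385)) = Rational(26168, 36385)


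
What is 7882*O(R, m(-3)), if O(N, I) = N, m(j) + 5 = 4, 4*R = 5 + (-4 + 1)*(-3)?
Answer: 27587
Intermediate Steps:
R = 7/2 (R = (5 + (-4 + 1)*(-3))/4 = (5 - 3*(-3))/4 = (5 + 9)/4 = (¼)*14 = 7/2 ≈ 3.5000)
m(j) = -1 (m(j) = -5 + 4 = -1)
7882*O(R, m(-3)) = 7882*(7/2) = 27587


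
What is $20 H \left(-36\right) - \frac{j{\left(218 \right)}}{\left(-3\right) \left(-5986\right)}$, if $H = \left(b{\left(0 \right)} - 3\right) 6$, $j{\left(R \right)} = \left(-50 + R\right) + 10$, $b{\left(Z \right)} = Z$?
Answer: $\frac{116367751}{8979} \approx 12960.0$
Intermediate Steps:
$j{\left(R \right)} = -40 + R$
$H = -18$ ($H = \left(0 - 3\right) 6 = \left(-3\right) 6 = -18$)
$20 H \left(-36\right) - \frac{j{\left(218 \right)}}{\left(-3\right) \left(-5986\right)} = 20 \left(-18\right) \left(-36\right) - \frac{-40 + 218}{\left(-3\right) \left(-5986\right)} = \left(-360\right) \left(-36\right) - \frac{178}{17958} = 12960 - 178 \cdot \frac{1}{17958} = 12960 - \frac{89}{8979} = \frac{116367751}{8979}$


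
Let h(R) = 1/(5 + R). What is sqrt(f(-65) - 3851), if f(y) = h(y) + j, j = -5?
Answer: 481*I*sqrt(15)/30 ≈ 62.097*I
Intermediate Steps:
f(y) = -5 + 1/(5 + y) (f(y) = 1/(5 + y) - 5 = -5 + 1/(5 + y))
sqrt(f(-65) - 3851) = sqrt((-24 - 5*(-65))/(5 - 65) - 3851) = sqrt((-24 + 325)/(-60) - 3851) = sqrt(-1/60*301 - 3851) = sqrt(-301/60 - 3851) = sqrt(-231361/60) = 481*I*sqrt(15)/30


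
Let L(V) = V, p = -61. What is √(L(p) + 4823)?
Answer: √4762 ≈ 69.007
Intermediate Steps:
√(L(p) + 4823) = √(-61 + 4823) = √4762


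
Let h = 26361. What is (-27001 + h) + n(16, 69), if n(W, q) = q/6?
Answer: -1257/2 ≈ -628.50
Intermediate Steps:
n(W, q) = q/6
(-27001 + h) + n(16, 69) = (-27001 + 26361) + (⅙)*69 = -640 + 23/2 = -1257/2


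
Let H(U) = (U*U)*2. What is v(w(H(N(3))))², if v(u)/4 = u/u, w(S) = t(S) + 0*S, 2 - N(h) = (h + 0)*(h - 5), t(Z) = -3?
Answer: 16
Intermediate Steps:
N(h) = 2 - h*(-5 + h) (N(h) = 2 - (h + 0)*(h - 5) = 2 - h*(-5 + h))
H(U) = 2*U² (H(U) = U²*2 = 2*U²)
w(S) = -3 (w(S) = -3 + 0*S = -3 + 0 = -3)
v(u) = 4 (v(u) = 4*(u/u) = 4*1 = 4)
v(w(H(N(3))))² = 4² = 16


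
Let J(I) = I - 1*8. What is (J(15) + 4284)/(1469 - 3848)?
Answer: -4291/2379 ≈ -1.8037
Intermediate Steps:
J(I) = -8 + I (J(I) = I - 8 = -8 + I)
(J(15) + 4284)/(1469 - 3848) = ((-8 + 15) + 4284)/(1469 - 3848) = (7 + 4284)/(-2379) = 4291*(-1/2379) = -4291/2379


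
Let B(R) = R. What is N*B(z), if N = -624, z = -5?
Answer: 3120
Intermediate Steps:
N*B(z) = -624*(-5) = 3120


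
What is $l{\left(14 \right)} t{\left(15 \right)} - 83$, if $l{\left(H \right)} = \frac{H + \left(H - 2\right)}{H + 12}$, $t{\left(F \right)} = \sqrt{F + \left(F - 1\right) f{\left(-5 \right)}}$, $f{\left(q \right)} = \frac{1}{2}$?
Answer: $-83 + \sqrt{22} \approx -78.31$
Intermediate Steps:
$f{\left(q \right)} = \frac{1}{2}$
$t{\left(F \right)} = \sqrt{- \frac{1}{2} + \frac{3 F}{2}}$ ($t{\left(F \right)} = \sqrt{F + \left(F - 1\right) \frac{1}{2}} = \sqrt{F + \left(-1 + F\right) \frac{1}{2}} = \sqrt{F + \left(- \frac{1}{2} + \frac{F}{2}\right)} = \sqrt{- \frac{1}{2} + \frac{3 F}{2}}$)
$l{\left(H \right)} = \frac{-2 + 2 H}{12 + H}$ ($l{\left(H \right)} = \frac{H + \left(-2 + H\right)}{12 + H} = \frac{-2 + 2 H}{12 + H}$)
$l{\left(14 \right)} t{\left(15 \right)} - 83 = \frac{2 \left(-1 + 14\right)}{12 + 14} \frac{\sqrt{-2 + 6 \cdot 15}}{2} - 83 = 2 \cdot \frac{1}{26} \cdot 13 \frac{\sqrt{-2 + 90}}{2} - 83 = 2 \cdot \frac{1}{26} \cdot 13 \frac{\sqrt{88}}{2} - 83 = 1 \frac{2 \sqrt{22}}{2} - 83 = 1 \sqrt{22} - 83 = \sqrt{22} - 83 = -83 + \sqrt{22}$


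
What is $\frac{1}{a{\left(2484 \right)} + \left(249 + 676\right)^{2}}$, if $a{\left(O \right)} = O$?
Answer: $\frac{1}{858109} \approx 1.1654 \cdot 10^{-6}$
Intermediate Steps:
$\frac{1}{a{\left(2484 \right)} + \left(249 + 676\right)^{2}} = \frac{1}{2484 + \left(249 + 676\right)^{2}} = \frac{1}{2484 + 925^{2}} = \frac{1}{2484 + 855625} = \frac{1}{858109}$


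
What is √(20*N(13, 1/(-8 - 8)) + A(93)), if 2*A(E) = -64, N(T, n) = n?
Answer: I*√133/2 ≈ 5.7663*I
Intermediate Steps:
A(E) = -32 (A(E) = (½)*(-64) = -32)
√(20*N(13, 1/(-8 - 8)) + A(93)) = √(20/(-8 - 8) - 32) = √(20/(-16) - 32) = √(20*(-1/16) - 32) = √(-5/4 - 32) = √(-133/4) = I*√133/2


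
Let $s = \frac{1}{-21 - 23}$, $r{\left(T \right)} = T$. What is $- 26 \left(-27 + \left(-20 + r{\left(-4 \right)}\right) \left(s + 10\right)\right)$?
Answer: $\frac{76206}{11} \approx 6927.8$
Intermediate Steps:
$s = - \frac{1}{44}$ ($s = \frac{1}{-44} = - \frac{1}{44} \approx -0.022727$)
$- 26 \left(-27 + \left(-20 + r{\left(-4 \right)}\right) \left(s + 10\right)\right) = - 26 \left(-27 + \left(-20 - 4\right) \left(- \frac{1}{44} + 10\right)\right) = - 26 \left(-27 - \frac{2634}{11}\right) = \left(-26\right) \left(- \frac{2931}{11}\right) = \frac{76206}{11}$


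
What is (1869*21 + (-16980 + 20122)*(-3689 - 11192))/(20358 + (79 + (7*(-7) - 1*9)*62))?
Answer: -46716853/16841 ≈ -2774.0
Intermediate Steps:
(1869*21 + (-16980 + 20122)*(-3689 - 11192))/(20358 + (79 + (7*(-7) - 1*9)*62)) = (39249 + 3142*(-14881))/(20358 + (79 + (-49 - 9)*62)) = (39249 - 46756102)/(20358 + (79 - 58*62)) = -46716853/(20358 + (79 - 3596)) = -46716853/(20358 - 3517) = -46716853/16841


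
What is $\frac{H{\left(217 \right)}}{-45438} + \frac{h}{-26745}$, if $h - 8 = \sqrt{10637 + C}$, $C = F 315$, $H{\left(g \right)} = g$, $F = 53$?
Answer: $- \frac{685241}{135026590} - \frac{2 \sqrt{6833}}{26745} \approx -0.011256$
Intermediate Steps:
$C = 16695$ ($C = 53 \cdot 315 = 16695$)
$h = 8 + 2 \sqrt{6833}$ ($h = 8 + \sqrt{10637 + 16695} = 8 + \sqrt{27332} = 8 + 2 \sqrt{6833} \approx 173.32$)
$\frac{H{\left(217 \right)}}{-45438} + \frac{h}{-26745} = \frac{217}{-45438} + \frac{8 + 2 \sqrt{6833}}{-26745} = 217 \left(- \frac{1}{45438}\right) + \left(8 + 2 \sqrt{6833}\right) \left(- \frac{1}{26745}\right) = - \frac{217}{45438} - \left(\frac{8}{26745} + \frac{2 \sqrt{6833}}{26745}\right) = - \frac{685241}{135026590} - \frac{2 \sqrt{6833}}{26745}$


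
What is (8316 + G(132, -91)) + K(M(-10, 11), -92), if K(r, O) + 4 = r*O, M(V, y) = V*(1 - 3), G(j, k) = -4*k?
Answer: 6836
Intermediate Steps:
M(V, y) = -2*V (M(V, y) = V*(-2) = -2*V)
K(r, O) = -4 + O*r (K(r, O) = -4 + r*O = -4 + O*r)
(8316 + G(132, -91)) + K(M(-10, 11), -92) = (8316 - 4*(-91)) + (-4 - (-184)*(-10)) = (8316 + 364) + (-4 - 92*20) = 8680 + (-4 - 1840) = 8680 - 1844 = 6836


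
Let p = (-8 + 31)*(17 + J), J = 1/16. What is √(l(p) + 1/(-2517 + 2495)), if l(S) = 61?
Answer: 3*√3278/22 ≈ 7.8073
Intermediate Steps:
J = 1/16 ≈ 0.062500
p = 6279/16 (p = (-8 + 31)*(17 + 1/16) = 23*(273/16) = 6279/16 ≈ 392.44)
√(l(p) + 1/(-2517 + 2495)) = √(61 + 1/(-2517 + 2495)) = √(61 + 1/(-22)) = √(61 - 1/22) = √(1341/22) = 3*√3278/22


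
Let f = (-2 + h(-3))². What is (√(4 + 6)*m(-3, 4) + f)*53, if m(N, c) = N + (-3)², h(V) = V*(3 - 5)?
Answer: 848 + 318*√10 ≈ 1853.6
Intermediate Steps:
h(V) = -2*V (h(V) = V*(-2) = -2*V)
m(N, c) = 9 + N (m(N, c) = N + 9 = 9 + N)
f = 16 (f = (-2 - 2*(-3))² = (-2 + 6)² = 4² = 16)
(√(4 + 6)*m(-3, 4) + f)*53 = (√(4 + 6)*(9 - 3) + 16)*53 = (√10*6 + 16)*53 = (6*√10 + 16)*53 = (16 + 6*√10)*53 = 848 + 318*√10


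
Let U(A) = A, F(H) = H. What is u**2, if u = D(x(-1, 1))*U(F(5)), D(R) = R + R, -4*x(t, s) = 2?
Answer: 25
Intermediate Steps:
x(t, s) = -1/2 (x(t, s) = -1/4*2 = -1/2)
D(R) = 2*R
u = -5 (u = (2*(-1/2))*5 = -1*5 = -5)
u**2 = (-5)**2 = 25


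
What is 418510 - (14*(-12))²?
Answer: 390286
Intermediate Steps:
418510 - (14*(-12))² = 418510 - 1*(-168)² = 418510 - 1*28224 = 418510 - 28224 = 390286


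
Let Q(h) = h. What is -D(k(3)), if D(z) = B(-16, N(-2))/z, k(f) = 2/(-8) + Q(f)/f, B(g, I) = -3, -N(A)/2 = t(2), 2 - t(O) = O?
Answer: 4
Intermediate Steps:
t(O) = 2 - O
N(A) = 0 (N(A) = -2*(2 - 1*2) = -2*(2 - 2) = -2*0 = 0)
k(f) = 3/4 (k(f) = 2/(-8) + f/f = 2*(-1/8) + 1 = -1/4 + 1 = 3/4)
D(z) = -3/z
-D(k(3)) = -(-3)/3/4 = -(-3)*4/3 = -1*(-4) = 4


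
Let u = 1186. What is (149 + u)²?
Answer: 1782225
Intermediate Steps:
(149 + u)² = (149 + 1186)² = 1335² = 1782225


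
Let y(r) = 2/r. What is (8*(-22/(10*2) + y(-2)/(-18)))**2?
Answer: 141376/2025 ≈ 69.815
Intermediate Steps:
(8*(-22/(10*2) + y(-2)/(-18)))**2 = (8*(-22/(10*2) + (2/(-2))/(-18)))**2 = (8*(-22/20 + (2*(-1/2))*(-1/18)))**2 = (8*(-22*1/20 - 1*(-1/18)))**2 = (8*(-11/10 + 1/18))**2 = (8*(-47/45))**2 = (-376/45)**2 = 141376/2025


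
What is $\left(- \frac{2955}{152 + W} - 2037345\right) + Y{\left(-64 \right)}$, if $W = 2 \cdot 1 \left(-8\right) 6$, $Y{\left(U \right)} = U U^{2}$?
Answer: $- \frac{128774339}{56} \approx -2.2995 \cdot 10^{6}$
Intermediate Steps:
$Y{\left(U \right)} = U^{3}$
$W = -96$ ($W = 2 \left(-8\right) 6 = \left(-16\right) 6 = -96$)
$\left(- \frac{2955}{152 + W} - 2037345\right) + Y{\left(-64 \right)} = \left(- \frac{2955}{152 - 96} - 2037345\right) + \left(-64\right)^{3} = \left(- \frac{2955}{56} - 2037345\right) - 262144 = - \frac{114094275}{56} - 262144 = - \frac{128774339}{56}$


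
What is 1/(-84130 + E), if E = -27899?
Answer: -1/112029 ≈ -8.9263e-6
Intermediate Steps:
1/(-84130 + E) = 1/(-84130 - 27899) = 1/(-112029) = -1/112029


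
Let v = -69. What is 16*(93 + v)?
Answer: 384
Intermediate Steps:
16*(93 + v) = 16*(93 - 69) = 16*24 = 384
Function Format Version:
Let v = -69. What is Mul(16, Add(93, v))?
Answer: 384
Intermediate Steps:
Mul(16, Add(93, v)) = Mul(16, Add(93, -69)) = Mul(16, 24) = 384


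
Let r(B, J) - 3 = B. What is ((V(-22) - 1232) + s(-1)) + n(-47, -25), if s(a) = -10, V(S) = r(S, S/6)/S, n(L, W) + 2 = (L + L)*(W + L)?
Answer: 121547/22 ≈ 5524.9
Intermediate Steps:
r(B, J) = 3 + B
n(L, W) = -2 + 2*L*(L + W) (n(L, W) = -2 + (L + L)*(W + L) = -2 + (2*L)*(L + W) = -2 + 2*L*(L + W))
V(S) = (3 + S)/S
((V(-22) - 1232) + s(-1)) + n(-47, -25) = (((3 - 22)/(-22) - 1232) - 10) + (-2 + 2*(-47)**2 + 2*(-47)*(-25)) = ((-1/22*(-19) - 1232) - 10) + (-2 + 2*2209 + 2350) = ((19/22 - 1232) - 10) + (-2 + 4418 + 2350) = (-27085/22 - 10) + 6766 = -27305/22 + 6766 = 121547/22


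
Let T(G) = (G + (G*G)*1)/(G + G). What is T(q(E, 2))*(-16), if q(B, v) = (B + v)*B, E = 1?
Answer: -32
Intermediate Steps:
q(B, v) = B*(B + v)
T(G) = (G + G²)/(2*G) (T(G) = (G + G²*1)/((2*G)) = (G + G²)*(1/(2*G)) = (G + G²)/(2*G))
T(q(E, 2))*(-16) = (½ + (1*(1 + 2))/2)*(-16) = (½ + (1*3)/2)*(-16) = (½ + (½)*3)*(-16) = (½ + 3/2)*(-16) = 2*(-16) = -32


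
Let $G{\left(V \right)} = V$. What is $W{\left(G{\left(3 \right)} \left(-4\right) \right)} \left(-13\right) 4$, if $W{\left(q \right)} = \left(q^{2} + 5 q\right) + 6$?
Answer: $-4680$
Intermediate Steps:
$W{\left(q \right)} = 6 + q^{2} + 5 q$
$W{\left(G{\left(3 \right)} \left(-4\right) \right)} \left(-13\right) 4 = \left(6 + \left(3 \left(-4\right)\right)^{2} + 5 \cdot 3 \left(-4\right)\right) \left(-13\right) 4 = \left(6 + \left(-12\right)^{2} + 5 \left(-12\right)\right) \left(-13\right) 4 = \left(6 + 144 - 60\right) \left(-13\right) 4 = 90 \left(-13\right) 4 = \left(-1170\right) 4 = -4680$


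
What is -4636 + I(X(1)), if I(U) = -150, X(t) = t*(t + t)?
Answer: -4786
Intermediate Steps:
X(t) = 2*t² (X(t) = t*(2*t) = 2*t²)
-4636 + I(X(1)) = -4636 - 150 = -4786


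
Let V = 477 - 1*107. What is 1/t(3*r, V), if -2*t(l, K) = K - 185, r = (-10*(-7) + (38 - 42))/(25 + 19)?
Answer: -2/185 ≈ -0.010811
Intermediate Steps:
r = 3/2 (r = (70 - 4)/44 = 66*(1/44) = 3/2 ≈ 1.5000)
V = 370 (V = 477 - 107 = 370)
t(l, K) = 185/2 - K/2 (t(l, K) = -(K - 185)/2 = -(-185 + K)/2 = 185/2 - K/2)
1/t(3*r, V) = 1/(185/2 - ½*370) = 1/(185/2 - 185) = 1/(-185/2) = -2/185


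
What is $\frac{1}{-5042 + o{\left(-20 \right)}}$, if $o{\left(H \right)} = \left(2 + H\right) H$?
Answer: $- \frac{1}{4682} \approx -0.00021358$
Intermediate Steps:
$o{\left(H \right)} = H \left(2 + H\right)$
$\frac{1}{-5042 + o{\left(-20 \right)}} = \frac{1}{-5042 - 20 \left(2 - 20\right)} = \frac{1}{-5042 - -360} = \frac{1}{-5042 + 360} = \frac{1}{-4682} = - \frac{1}{4682}$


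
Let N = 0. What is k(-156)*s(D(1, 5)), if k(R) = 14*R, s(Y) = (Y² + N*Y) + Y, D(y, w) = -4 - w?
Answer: -157248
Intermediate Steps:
s(Y) = Y + Y² (s(Y) = (Y² + 0*Y) + Y = (Y² + 0) + Y = Y² + Y = Y + Y²)
k(-156)*s(D(1, 5)) = (14*(-156))*((-4 - 1*5)*(1 + (-4 - 1*5))) = -2184*(-4 - 5)*(1 + (-4 - 5)) = -(-19656)*(1 - 9) = -(-19656)*(-8) = -2184*72 = -157248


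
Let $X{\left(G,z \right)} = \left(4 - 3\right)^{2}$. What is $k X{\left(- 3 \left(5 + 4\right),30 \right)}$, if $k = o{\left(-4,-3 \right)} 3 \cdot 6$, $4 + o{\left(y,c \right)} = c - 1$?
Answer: $-144$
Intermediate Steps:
$o{\left(y,c \right)} = -5 + c$ ($o{\left(y,c \right)} = -4 + \left(c - 1\right) = -4 + \left(-1 + c\right) = -5 + c$)
$X{\left(G,z \right)} = 1$ ($X{\left(G,z \right)} = 1^{2} = 1$)
$k = -144$ ($k = \left(-5 - 3\right) 3 \cdot 6 = \left(-8\right) 3 \cdot 6 = \left(-24\right) 6 = -144$)
$k X{\left(- 3 \left(5 + 4\right),30 \right)} = \left(-144\right) 1 = -144$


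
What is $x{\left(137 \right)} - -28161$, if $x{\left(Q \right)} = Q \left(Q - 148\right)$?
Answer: $26654$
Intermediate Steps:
$x{\left(Q \right)} = Q \left(-148 + Q\right)$
$x{\left(137 \right)} - -28161 = 137 \left(-148 + 137\right) - -28161 = 137 \left(-11\right) + 28161 = -1507 + 28161 = 26654$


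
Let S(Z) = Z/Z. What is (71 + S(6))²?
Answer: 5184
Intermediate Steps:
S(Z) = 1
(71 + S(6))² = (71 + 1)² = 72² = 5184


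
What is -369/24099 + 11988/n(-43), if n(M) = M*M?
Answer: 96072177/14853017 ≈ 6.4682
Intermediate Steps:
n(M) = M²
-369/24099 + 11988/n(-43) = -369/24099 + 11988/((-43)²) = -369*1/24099 + 11988/1849 = -123/8033 + 11988*(1/1849) = -123/8033 + 11988/1849 = 96072177/14853017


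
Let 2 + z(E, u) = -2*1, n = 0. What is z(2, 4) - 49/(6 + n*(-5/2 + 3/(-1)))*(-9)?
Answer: 139/2 ≈ 69.500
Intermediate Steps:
z(E, u) = -4 (z(E, u) = -2 - 2*1 = -2 - 2 = -4)
z(2, 4) - 49/(6 + n*(-5/2 + 3/(-1)))*(-9) = -4 - 49/(6 + 0*(-5/2 + 3/(-1)))*(-9) = -4 - 49/(6 + 0*(-5*1/2 + 3*(-1)))*(-9) = -4 - 49/(6 + 0*(-5/2 - 3))*(-9) = -4 - 49/(6 + 0*(-11/2))*(-9) = -4 - 49/(6 + 0)*(-9) = -4 - 49/6*(-9) = -4 + 147/2 = 139/2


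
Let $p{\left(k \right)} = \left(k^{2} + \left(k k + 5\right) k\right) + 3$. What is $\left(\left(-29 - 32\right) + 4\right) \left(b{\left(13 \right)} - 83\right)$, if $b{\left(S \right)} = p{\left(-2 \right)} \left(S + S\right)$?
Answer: $21033$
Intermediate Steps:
$p{\left(k \right)} = 3 + k^{2} + k \left(5 + k^{2}\right)$ ($p{\left(k \right)} = \left(k^{2} + \left(k^{2} + 5\right) k\right) + 3 = \left(k^{2} + \left(5 + k^{2}\right) k\right) + 3 = \left(k^{2} + k \left(5 + k^{2}\right)\right) + 3 = 3 + k^{2} + k \left(5 + k^{2}\right)$)
$b{\left(S \right)} = - 22 S$ ($b{\left(S \right)} = \left(3 + \left(-2\right)^{2} + \left(-2\right)^{3} + 5 \left(-2\right)\right) \left(S + S\right) = \left(3 + 4 - 8 - 10\right) 2 S = - 11 \cdot 2 S = - 22 S$)
$\left(\left(-29 - 32\right) + 4\right) \left(b{\left(13 \right)} - 83\right) = \left(\left(-29 - 32\right) + 4\right) \left(\left(-22\right) 13 - 83\right) = \left(-61 + 4\right) \left(-286 - 83\right) = \left(-57\right) \left(-369\right) = 21033$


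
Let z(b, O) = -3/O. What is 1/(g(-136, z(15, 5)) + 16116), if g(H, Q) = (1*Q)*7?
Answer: 5/80559 ≈ 6.2066e-5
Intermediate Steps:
g(H, Q) = 7*Q (g(H, Q) = Q*7 = 7*Q)
1/(g(-136, z(15, 5)) + 16116) = 1/(7*(-3/5) + 16116) = 1/(7*(-3*⅕) + 16116) = 1/(7*(-⅗) + 16116) = 1/(-21/5 + 16116) = 1/(80559/5) = 5/80559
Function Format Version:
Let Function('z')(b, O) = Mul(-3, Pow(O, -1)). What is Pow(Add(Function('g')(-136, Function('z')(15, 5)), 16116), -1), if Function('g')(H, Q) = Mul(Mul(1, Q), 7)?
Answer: Rational(5, 80559) ≈ 6.2066e-5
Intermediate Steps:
Function('g')(H, Q) = Mul(7, Q) (Function('g')(H, Q) = Mul(Q, 7) = Mul(7, Q))
Pow(Add(Function('g')(-136, Function('z')(15, 5)), 16116), -1) = Pow(Add(Mul(7, Mul(-3, Pow(5, -1))), 16116), -1) = Pow(Add(Mul(7, Mul(-3, Rational(1, 5))), 16116), -1) = Pow(Add(Mul(7, Rational(-3, 5)), 16116), -1) = Pow(Add(Rational(-21, 5), 16116), -1) = Pow(Rational(80559, 5), -1) = Rational(5, 80559)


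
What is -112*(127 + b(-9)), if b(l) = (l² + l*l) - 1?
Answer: -32256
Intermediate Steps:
b(l) = -1 + 2*l² (b(l) = (l² + l²) - 1 = 2*l² - 1 = -1 + 2*l²)
-112*(127 + b(-9)) = -112*(127 + (-1 + 2*(-9)²)) = -112*(127 + (-1 + 2*81)) = -112*(127 + (-1 + 162)) = -112*(127 + 161) = -112*288 = -32256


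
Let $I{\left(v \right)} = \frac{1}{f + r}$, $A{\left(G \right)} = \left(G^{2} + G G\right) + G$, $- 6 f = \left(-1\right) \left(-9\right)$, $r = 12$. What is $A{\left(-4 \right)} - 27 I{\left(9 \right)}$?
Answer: $\frac{178}{7} \approx 25.429$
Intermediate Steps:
$f = - \frac{3}{2}$ ($f = - \frac{\left(-1\right) \left(-9\right)}{6} = \left(- \frac{1}{6}\right) 9 = - \frac{3}{2} \approx -1.5$)
$A{\left(G \right)} = G + 2 G^{2}$ ($A{\left(G \right)} = \left(G^{2} + G^{2}\right) + G = 2 G^{2} + G = G + 2 G^{2}$)
$I{\left(v \right)} = \frac{2}{21}$ ($I{\left(v \right)} = \frac{1}{- \frac{3}{2} + 12} = \frac{1}{\frac{21}{2}} = \frac{2}{21}$)
$A{\left(-4 \right)} - 27 I{\left(9 \right)} = - 4 \left(1 + 2 \left(-4\right)\right) - \frac{18}{7} = - 4 \left(1 - 8\right) - \frac{18}{7} = \left(-4\right) \left(-7\right) - \frac{18}{7} = 28 - \frac{18}{7} = \frac{178}{7}$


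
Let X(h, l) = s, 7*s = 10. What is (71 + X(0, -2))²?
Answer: 257049/49 ≈ 5245.9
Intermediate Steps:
s = 10/7 (s = (⅐)*10 = 10/7 ≈ 1.4286)
X(h, l) = 10/7
(71 + X(0, -2))² = (71 + 10/7)² = (507/7)² = 257049/49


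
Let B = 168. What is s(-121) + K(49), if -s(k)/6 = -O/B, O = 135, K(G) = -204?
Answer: -5577/28 ≈ -199.18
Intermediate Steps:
s(k) = 135/28 (s(k) = -(-6)*135/168 = -(-6)*135*(1/168) = -(-6)*45/56 = -6*(-45/56) = 135/28)
s(-121) + K(49) = 135/28 - 204 = -5577/28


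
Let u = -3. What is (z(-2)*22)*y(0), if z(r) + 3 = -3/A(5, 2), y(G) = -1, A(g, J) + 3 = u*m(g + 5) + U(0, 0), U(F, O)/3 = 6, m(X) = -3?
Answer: 275/4 ≈ 68.750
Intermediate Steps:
U(F, O) = 18 (U(F, O) = 3*6 = 18)
A(g, J) = 24 (A(g, J) = -3 + (-3*(-3) + 18) = -3 + (9 + 18) = -3 + 27 = 24)
z(r) = -25/8 (z(r) = -3 - 3/24 = -3 - 3*1/24 = -3 - ⅛ = -25/8)
(z(-2)*22)*y(0) = -25/8*22*(-1) = -275/4*(-1) = 275/4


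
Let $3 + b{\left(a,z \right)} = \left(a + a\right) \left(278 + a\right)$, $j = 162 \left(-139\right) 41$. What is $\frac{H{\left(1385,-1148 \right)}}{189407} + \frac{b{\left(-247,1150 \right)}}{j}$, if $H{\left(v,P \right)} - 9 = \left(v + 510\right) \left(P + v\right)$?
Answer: $\frac{417549490531}{174867739866} \approx 2.3878$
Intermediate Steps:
$j = -923238$ ($j = \left(-22518\right) 41 = -923238$)
$b{\left(a,z \right)} = -3 + 2 a \left(278 + a\right)$ ($b{\left(a,z \right)} = -3 + \left(a + a\right) \left(278 + a\right) = -3 + 2 a \left(278 + a\right)$)
$H{\left(v,P \right)} = 9 + \left(510 + v\right) \left(P + v\right)$ ($H{\left(v,P \right)} = 9 + \left(v + 510\right) \left(P + v\right) = 9 + \left(510 + v\right) \left(P + v\right)$)
$\frac{H{\left(1385,-1148 \right)}}{189407} + \frac{b{\left(-247,1150 \right)}}{j} = \frac{9 + 1385^{2} + 510 \left(-1148\right) + 510 \cdot 1385 - 1589980}{189407} + \frac{-3 + 2 \left(-247\right)^{2} + 556 \left(-247\right)}{-923238} = \left(9 + 1918225 - 585480 + 706350 - 1589980\right) \frac{1}{189407} + \left(-3 + 2 \cdot 61009 - 137332\right) \left(- \frac{1}{923238}\right) = 449124 \cdot \frac{1}{189407} + \left(-3 + 122018 - 137332\right) \left(- \frac{1}{923238}\right) = \frac{449124}{189407} - - \frac{15317}{923238} = \frac{449124}{189407} + \frac{15317}{923238} = \frac{417549490531}{174867739866}$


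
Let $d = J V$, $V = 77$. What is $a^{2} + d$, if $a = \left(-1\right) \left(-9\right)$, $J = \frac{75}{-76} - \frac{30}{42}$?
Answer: $- \frac{3799}{76} \approx -49.987$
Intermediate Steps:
$J = - \frac{905}{532}$ ($J = 75 \left(- \frac{1}{76}\right) - \frac{5}{7} = - \frac{75}{76} - \frac{5}{7} = - \frac{905}{532} \approx -1.7011$)
$a = 9$
$d = - \frac{9955}{76}$ ($d = \left(- \frac{905}{532}\right) 77 = - \frac{9955}{76} \approx -130.99$)
$a^{2} + d = 9^{2} - \frac{9955}{76} = 81 - \frac{9955}{76} = - \frac{3799}{76}$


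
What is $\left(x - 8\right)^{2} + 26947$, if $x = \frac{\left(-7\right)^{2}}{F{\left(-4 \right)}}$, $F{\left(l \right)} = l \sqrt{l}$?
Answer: $\frac{1726303}{64} - 98 i \approx 26974.0 - 98.0 i$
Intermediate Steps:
$F{\left(l \right)} = l^{\frac{3}{2}}$
$x = \frac{49 i}{8}$ ($x = \frac{\left(-7\right)^{2}}{\left(-4\right)^{\frac{3}{2}}} = \frac{49}{\left(-8\right) i} = 49 \frac{i}{8} = \frac{49 i}{8} \approx 6.125 i$)
$\left(x - 8\right)^{2} + 26947 = \left(\frac{49 i}{8} - 8\right)^{2} + 26947 = \left(-8 + \frac{49 i}{8}\right)^{2} + 26947 = 26947 + \left(-8 + \frac{49 i}{8}\right)^{2}$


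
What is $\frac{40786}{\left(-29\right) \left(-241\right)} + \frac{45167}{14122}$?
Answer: $\frac{891652055}{98698658} \approx 9.0341$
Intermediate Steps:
$\frac{40786}{\left(-29\right) \left(-241\right)} + \frac{45167}{14122} = \frac{40786}{6989} + 45167 \cdot \frac{1}{14122} = 40786 \cdot \frac{1}{6989} + \frac{45167}{14122} = \frac{40786}{6989} + \frac{45167}{14122} = \frac{891652055}{98698658}$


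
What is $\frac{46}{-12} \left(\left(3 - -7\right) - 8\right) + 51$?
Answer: $\frac{130}{3} \approx 43.333$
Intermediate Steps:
$\frac{46}{-12} \left(\left(3 - -7\right) - 8\right) + 51 = 46 \left(- \frac{1}{12}\right) \left(\left(3 + 7\right) - 8\right) + 51 = - \frac{23 \left(10 - 8\right)}{6} + 51 = \left(- \frac{23}{6}\right) 2 + 51 = - \frac{23}{3} + 51 = \frac{130}{3}$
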